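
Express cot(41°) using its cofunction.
cot(41°) = tan(90° - 41°) = tan(49°)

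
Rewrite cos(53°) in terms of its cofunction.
cos(53°) = sin(90° - 53°) = sin(37°)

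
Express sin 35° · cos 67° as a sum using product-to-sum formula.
sin 35° cos 67° = (1/2)[sin(35°+67°) + sin(35°-67°)]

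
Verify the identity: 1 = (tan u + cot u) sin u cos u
RHS = (sin u/cos u + cos u/sin u) sin u cos u = ((sin²u + cos²u)/(sin u cos u)) · sin u cos u = sin²u + cos²u = 1 = LHS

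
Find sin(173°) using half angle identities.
sin(173°) = √((1 - cos 346°)/2) = 0.1219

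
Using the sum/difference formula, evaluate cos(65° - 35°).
cos(65° - 35°) = cos 65° cos 35° + sin 65° sin 35° = √3/2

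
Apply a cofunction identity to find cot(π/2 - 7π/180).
cot(π/2 - 7π/180) = tan(7π/180) = 0.1228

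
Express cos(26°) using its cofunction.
cos(26°) = sin(90° - 26°) = sin(64°)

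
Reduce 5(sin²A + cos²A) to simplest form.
5(sin²A + cos²A) = 5 (using Pythagorean identity)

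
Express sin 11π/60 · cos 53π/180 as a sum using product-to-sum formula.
sin 11π/60 cos 53π/180 = (1/2)[sin(11π/60+53π/180) + sin(11π/60-53π/180)]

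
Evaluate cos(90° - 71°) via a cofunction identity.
cos(90° - 71°) = sin(71°) = 0.9455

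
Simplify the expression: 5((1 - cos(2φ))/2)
5((1 - cos(2φ))/2) = 5(sin²φ) (using Power reduction)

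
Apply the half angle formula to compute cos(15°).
cos(15°) = √((1 + cos 30°)/2) = (√6+√2)/4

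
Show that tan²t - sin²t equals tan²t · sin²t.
LHS = sin²t/cos²t - sin²t = sin²t(1/cos²t - 1) = sin²t · (1 - cos²t)/cos²t = sin²t · sin²t/cos²t = sin²t · tan²t = RHS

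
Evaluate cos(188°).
cos(188°) = -0.9903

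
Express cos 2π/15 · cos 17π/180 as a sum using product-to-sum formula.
cos 2π/15 cos 17π/180 = (1/2)[cos(2π/15-17π/180) + cos(2π/15+17π/180)]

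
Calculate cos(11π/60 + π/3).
cos(11π/60 + π/3) = cos 11π/60 cos π/3 - sin 11π/60 sin π/3 = -0.05234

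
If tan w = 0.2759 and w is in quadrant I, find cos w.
cos w = 0.964 (using tan²w + 1 = sec²w)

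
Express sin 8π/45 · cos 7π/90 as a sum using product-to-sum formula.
sin 8π/45 cos 7π/90 = (1/2)[sin(8π/45+7π/90) + sin(8π/45-7π/90)]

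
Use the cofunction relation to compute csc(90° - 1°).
csc(90° - 1°) = sec(1°) = 1.0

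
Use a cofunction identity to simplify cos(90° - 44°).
cos(90° - 44°) = sin(44°)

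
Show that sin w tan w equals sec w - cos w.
RHS = 1/cos w - cos w = (1 - cos²w)/cos w = sin²w/cos w = sin w · (sin w/cos w) = sin w tan w = LHS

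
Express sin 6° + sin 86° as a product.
sin 6° + sin 86° = 2 sin(46°) cos(-40°)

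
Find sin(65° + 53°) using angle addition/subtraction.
sin(65° + 53°) = sin 65° cos 53° + cos 65° sin 53° = 0.8829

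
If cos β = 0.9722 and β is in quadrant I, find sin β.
sin β = 0.2342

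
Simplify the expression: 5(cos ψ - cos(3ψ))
5(cos ψ - cos(3ψ)) = 5(2 sin(2ψ) sin ψ) (using Sum-to-product)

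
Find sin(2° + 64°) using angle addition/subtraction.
sin(2° + 64°) = sin 2° cos 64° + cos 2° sin 64° = 0.9135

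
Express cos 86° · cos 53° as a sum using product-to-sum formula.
cos 86° cos 53° = (1/2)[cos(86°-53°) + cos(86°+53°)]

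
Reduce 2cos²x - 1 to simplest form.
2cos²x - 1 = cos(2x) (using Double angle)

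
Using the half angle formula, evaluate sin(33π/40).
sin(33π/40) = √((1 - cos 33π/20)/2) = 0.5225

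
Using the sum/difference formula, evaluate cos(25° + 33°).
cos(25° + 33°) = cos 25° cos 33° - sin 25° sin 33° = 0.5299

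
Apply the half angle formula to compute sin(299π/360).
sin(299π/360) = √((1 - cos 299π/180)/2) = 0.5075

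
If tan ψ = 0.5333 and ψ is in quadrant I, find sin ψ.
sin ψ = 0.4706 (using tan²ψ + 1 = sec²ψ)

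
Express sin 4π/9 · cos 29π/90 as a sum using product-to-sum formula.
sin 4π/9 cos 29π/90 = (1/2)[sin(4π/9+29π/90) + sin(4π/9-29π/90)]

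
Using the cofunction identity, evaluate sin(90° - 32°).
sin(90° - 32°) = cos(32°) = 0.848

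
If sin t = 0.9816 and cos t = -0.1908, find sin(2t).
sin(2t) = 2 sin t cos t = -0.3746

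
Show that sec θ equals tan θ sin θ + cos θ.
RHS = sin²θ/cos θ + cos θ = (sin²θ + cos²θ)/cos θ = 1/cos θ = sec θ = LHS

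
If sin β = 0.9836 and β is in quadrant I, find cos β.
cos β = 0.1804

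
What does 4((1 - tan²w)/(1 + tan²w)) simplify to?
4((1 - tan²w)/(1 + tan²w)) = 4(cos(2w)) (using Double angle)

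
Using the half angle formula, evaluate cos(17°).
cos(17°) = √((1 + cos 34°)/2) = 0.9563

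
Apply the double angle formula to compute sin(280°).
sin(280°) = 2 sin 140° cos 140° = -0.9848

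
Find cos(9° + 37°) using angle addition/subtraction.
cos(9° + 37°) = cos 9° cos 37° - sin 9° sin 37° = 0.6947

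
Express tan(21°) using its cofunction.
tan(21°) = cot(90° - 21°) = cot(69°)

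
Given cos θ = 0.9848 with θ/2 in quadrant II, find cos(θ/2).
cos(θ/2) = ±√((1 + cos θ)/2); negative since θ/2 ∈ QII, so cos(θ/2) = -0.9962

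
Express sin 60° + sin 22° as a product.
sin 60° + sin 22° = 2 sin(41°) cos(19°)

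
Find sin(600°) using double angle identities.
sin(600°) = 2 sin 300° cos 300° = -√3/2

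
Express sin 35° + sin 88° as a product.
sin 35° + sin 88° = 2 sin(61.5°) cos(-26.5°)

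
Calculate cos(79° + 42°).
cos(79° + 42°) = cos 79° cos 42° - sin 79° sin 42° = -0.515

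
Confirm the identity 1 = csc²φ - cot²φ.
RHS = 1/sin²φ - cos²φ/sin²φ = (1 - cos²φ)/sin²φ = sin²φ/sin²φ = 1 = LHS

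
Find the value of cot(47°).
cot(47°) = 0.9325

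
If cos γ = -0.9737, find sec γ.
sec γ = 1/cos γ = -1.027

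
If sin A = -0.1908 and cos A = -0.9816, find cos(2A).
cos(2A) = cos²A - sin²A = 0.9271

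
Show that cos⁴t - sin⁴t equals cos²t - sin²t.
LHS = (cos²t - sin²t)(cos²t + sin²t) = (cos²t - sin²t) · 1 = cos²t - sin²t = RHS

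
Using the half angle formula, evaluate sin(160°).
sin(160°) = √((1 - cos 320°)/2) = 0.342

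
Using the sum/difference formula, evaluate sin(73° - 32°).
sin(73° - 32°) = sin 73° cos 32° - cos 73° sin 32° = 0.6561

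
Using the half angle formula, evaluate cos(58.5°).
cos(58.5°) = √((1 + cos 117°)/2) = 0.5225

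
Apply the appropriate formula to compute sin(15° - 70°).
sin(15° - 70°) = sin 15° cos 70° - cos 15° sin 70° = -0.8192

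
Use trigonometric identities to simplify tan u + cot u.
tan u + cot u = sec u csc u (using Quotient identities)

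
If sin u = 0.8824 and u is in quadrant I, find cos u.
cos u = 0.4705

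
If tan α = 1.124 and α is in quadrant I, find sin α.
sin α = 0.7471 (using tan²α + 1 = sec²α)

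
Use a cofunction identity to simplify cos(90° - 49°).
cos(90° - 49°) = sin(49°)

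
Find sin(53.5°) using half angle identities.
sin(53.5°) = √((1 - cos 107°)/2) = 0.8039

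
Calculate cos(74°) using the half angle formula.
cos(74°) = √((1 + cos 148°)/2) = 0.2756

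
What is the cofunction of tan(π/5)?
tan(π/5) = cot(π/2 - π/5) = cot(3π/10)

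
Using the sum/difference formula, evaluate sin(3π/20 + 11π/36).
sin(3π/20 + 11π/36) = sin 3π/20 cos 11π/36 + cos 3π/20 sin 11π/36 = 0.9903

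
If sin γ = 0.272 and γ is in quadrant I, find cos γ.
cos γ = 0.9623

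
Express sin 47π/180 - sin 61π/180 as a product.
sin 47π/180 - sin 61π/180 = 2 cos(3π/10) sin(-7π/180)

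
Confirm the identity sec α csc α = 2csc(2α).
RHS = 2/sin(2α) = 2/(2 sin α cos α) = 1/(sin α cos α) = (1/cos α)(1/sin α) = sec α csc α = LHS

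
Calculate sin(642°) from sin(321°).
sin(642°) = 2 sin 321° cos 321° = -0.9781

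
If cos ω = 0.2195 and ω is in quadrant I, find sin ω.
sin ω = 0.9756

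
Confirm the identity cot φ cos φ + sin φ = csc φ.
LHS = cos²φ/sin φ + sin φ = (cos²φ + sin²φ)/sin φ = 1/sin φ = csc φ = RHS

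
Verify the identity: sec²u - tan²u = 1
LHS = 1/cos²u - sin²u/cos²u = (1 - sin²u)/cos²u = cos²u/cos²u = 1 = RHS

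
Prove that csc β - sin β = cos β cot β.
LHS = 1/sin β - sin β = (1 - sin²β)/sin β = cos²β/sin β = cos β · (cos β/sin β) = cos β cot β = RHS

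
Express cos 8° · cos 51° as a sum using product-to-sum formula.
cos 8° cos 51° = (1/2)[cos(8°-51°) + cos(8°+51°)]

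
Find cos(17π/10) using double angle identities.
cos(17π/10) = cos²17π/20 - sin²17π/20 = 0.5878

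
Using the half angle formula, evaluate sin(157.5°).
sin(157.5°) = √((1 - cos 315°)/2) = √(2-√2)/2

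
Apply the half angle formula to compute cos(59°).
cos(59°) = √((1 + cos 118°)/2) = 0.515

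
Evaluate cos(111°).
cos(111°) = -0.3584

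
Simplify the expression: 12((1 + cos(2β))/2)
12((1 + cos(2β))/2) = 12(cos²β) (using Power reduction)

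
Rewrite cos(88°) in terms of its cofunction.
cos(88°) = sin(90° - 88°) = sin(2°)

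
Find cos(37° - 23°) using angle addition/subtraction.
cos(37° - 23°) = cos 37° cos 23° + sin 37° sin 23° = 0.9703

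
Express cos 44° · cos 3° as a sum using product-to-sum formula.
cos 44° cos 3° = (1/2)[cos(44°-3°) + cos(44°+3°)]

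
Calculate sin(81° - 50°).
sin(81° - 50°) = sin 81° cos 50° - cos 81° sin 50° = 0.515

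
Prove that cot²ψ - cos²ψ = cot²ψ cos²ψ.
LHS = cos²ψ/sin²ψ - cos²ψ = cos²ψ(1/sin²ψ - 1) = cos²ψ · (1 - sin²ψ)/sin²ψ = cos²ψ · cos²ψ/sin²ψ = cos²ψ · cot²ψ = RHS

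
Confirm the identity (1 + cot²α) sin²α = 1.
LHS = csc²α · sin²α = (1/sin²α) · sin²α = 1 = RHS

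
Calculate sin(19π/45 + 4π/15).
sin(19π/45 + 4π/15) = sin 19π/45 cos 4π/15 + cos 19π/45 sin 4π/15 = 0.829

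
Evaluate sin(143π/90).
sin(143π/90) = -0.9613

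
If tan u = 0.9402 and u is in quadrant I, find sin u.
sin u = 0.685 (using tan²u + 1 = sec²u)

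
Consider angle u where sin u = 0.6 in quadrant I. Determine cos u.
cos u = √(1 - sin²u) = 0.8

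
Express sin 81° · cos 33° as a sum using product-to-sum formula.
sin 81° cos 33° = (1/2)[sin(81°+33°) + sin(81°-33°)]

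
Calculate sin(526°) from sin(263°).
sin(526°) = 2 sin 263° cos 263° = 0.2419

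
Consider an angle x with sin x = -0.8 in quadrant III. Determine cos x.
cos x = ±√(1 - sin²x) = -0.6 (negative in QIII)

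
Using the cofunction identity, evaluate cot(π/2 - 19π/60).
cot(π/2 - 19π/60) = tan(19π/60) = 1.54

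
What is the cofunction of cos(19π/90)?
cos(19π/90) = sin(π/2 - 19π/90) = sin(13π/45)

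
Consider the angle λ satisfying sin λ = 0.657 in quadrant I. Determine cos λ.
cos λ = √(1 - sin²λ) = 0.7539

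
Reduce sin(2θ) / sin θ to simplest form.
sin(2θ) / sin θ = 2 cos θ (using Double angle)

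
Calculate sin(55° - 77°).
sin(55° - 77°) = sin 55° cos 77° - cos 55° sin 77° = -0.3746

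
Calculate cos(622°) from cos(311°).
cos(622°) = 1 - 2sin²311° = -0.1392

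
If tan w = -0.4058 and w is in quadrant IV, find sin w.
sin w = -0.376 (using tan²w + 1 = sec²w)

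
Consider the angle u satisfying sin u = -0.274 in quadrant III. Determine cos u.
cos u = ±√(1 - sin²u) = -0.9617 (negative in QIII)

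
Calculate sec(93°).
sec(93°) = -19.11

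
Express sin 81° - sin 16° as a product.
sin 81° - sin 16° = 2 cos(48.5°) sin(32.5°)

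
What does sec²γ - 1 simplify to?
sec²γ - 1 = tan²γ (using Pythagorean identity)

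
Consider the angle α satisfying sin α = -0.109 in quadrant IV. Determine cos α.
cos α = √(1 - sin²α) = 0.994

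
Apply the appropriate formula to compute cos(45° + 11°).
cos(45° + 11°) = cos 45° cos 11° - sin 45° sin 11° = 0.5592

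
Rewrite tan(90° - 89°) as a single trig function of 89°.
tan(90° - 89°) = cot(89°)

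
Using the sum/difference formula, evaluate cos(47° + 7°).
cos(47° + 7°) = cos 47° cos 7° - sin 47° sin 7° = 0.5878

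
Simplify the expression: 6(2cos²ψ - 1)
6(2cos²ψ - 1) = 6(cos(2ψ)) (using Double angle)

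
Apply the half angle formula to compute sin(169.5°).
sin(169.5°) = √((1 - cos 339°)/2) = 0.1822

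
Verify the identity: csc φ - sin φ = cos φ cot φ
LHS = 1/sin φ - sin φ = (1 - sin²φ)/sin φ = cos²φ/sin φ = cos φ · (cos φ/sin φ) = cos φ cot φ = RHS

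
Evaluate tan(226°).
tan(226°) = 1.036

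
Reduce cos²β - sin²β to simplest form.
cos²β - sin²β = cos(2β) (using Double angle)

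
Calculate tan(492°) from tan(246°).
tan(492°) = 2 tan 246° / (1 - tan²246°) = -1.111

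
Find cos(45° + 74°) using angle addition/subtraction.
cos(45° + 74°) = cos 45° cos 74° - sin 45° sin 74° = -0.4848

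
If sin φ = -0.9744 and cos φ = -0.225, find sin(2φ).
sin(2φ) = 2 sin φ cos φ = 0.4385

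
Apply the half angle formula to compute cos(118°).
cos(118°) = -√((1 + cos 236°)/2) = -0.4695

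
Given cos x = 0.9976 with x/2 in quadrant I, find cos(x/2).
cos(x/2) = ±√((1 + cos x)/2); positive since x/2 ∈ QI, so cos(x/2) = 0.9994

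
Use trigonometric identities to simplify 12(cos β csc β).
12(cos β csc β) = 12(cot β) (using Reciprocal + quotient)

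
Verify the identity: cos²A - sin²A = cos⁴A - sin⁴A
RHS = (cos²A - sin²A)(cos²A + sin²A) = (cos²A - sin²A) · 1 = cos²A - sin²A = LHS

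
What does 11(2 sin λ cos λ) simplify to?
11(2 sin λ cos λ) = 11(sin(2λ)) (using Double angle)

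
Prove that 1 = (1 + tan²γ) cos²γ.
RHS = sec²γ · cos²γ = (1/cos²γ) · cos²γ = 1 = LHS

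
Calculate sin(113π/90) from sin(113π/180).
sin(113π/90) = 2 sin 113π/180 cos 113π/180 = -0.7193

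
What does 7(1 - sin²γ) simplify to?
7(1 - sin²γ) = 7(cos²γ) (using Pythagorean identity)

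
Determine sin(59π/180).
sin(59π/180) = 0.8572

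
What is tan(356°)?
tan(356°) = -0.06993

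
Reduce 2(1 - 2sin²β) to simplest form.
2(1 - 2sin²β) = 2(cos(2β)) (using Double angle)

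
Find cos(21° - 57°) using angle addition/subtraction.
cos(21° - 57°) = cos 21° cos 57° + sin 21° sin 57° = 0.809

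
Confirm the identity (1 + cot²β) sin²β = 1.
LHS = csc²β · sin²β = (1/sin²β) · sin²β = 1 = RHS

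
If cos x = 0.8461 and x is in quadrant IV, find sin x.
sin x = -0.533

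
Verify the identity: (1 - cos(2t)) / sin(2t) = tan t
LHS = 2sin²t / (2 sin t cos t) = sin t/cos t = tan t = RHS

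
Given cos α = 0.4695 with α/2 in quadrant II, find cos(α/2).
cos(α/2) = ±√((1 + cos α)/2); negative since α/2 ∈ QII, so cos(α/2) = -0.8572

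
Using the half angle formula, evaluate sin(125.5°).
sin(125.5°) = √((1 - cos 251°)/2) = 0.8141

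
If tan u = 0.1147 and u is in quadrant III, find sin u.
sin u = -0.114 (using tan²u + 1 = sec²u)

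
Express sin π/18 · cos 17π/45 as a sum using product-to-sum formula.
sin π/18 cos 17π/45 = (1/2)[sin(π/18+17π/45) + sin(π/18-17π/45)]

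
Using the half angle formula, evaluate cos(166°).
cos(166°) = -√((1 + cos 332°)/2) = -0.9703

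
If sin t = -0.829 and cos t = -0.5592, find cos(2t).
cos(2t) = cos²t - sin²t = -0.3745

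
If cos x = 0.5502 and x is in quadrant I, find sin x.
sin x = 0.835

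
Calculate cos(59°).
cos(59°) = 0.515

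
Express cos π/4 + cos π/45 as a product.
cos π/4 + cos π/45 = 2 cos(49π/360) cos(41π/360)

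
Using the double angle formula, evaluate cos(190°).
cos(190°) = cos²95° - sin²95° = -0.9848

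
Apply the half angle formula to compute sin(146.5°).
sin(146.5°) = √((1 - cos 293°)/2) = 0.5519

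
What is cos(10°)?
cos(10°) = 0.9848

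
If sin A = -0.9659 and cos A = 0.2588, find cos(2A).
cos(2A) = cos²A - sin²A = -0.866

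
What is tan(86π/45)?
tan(86π/45) = -0.2867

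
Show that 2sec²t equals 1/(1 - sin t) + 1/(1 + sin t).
RHS = [(1 + sin t) + (1 - sin t)] / [(1 - sin t)(1 + sin t)] = 2/(1 - sin²t) = 2/cos²t = 2sec²t = LHS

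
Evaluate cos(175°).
cos(175°) = -0.9962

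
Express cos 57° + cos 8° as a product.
cos 57° + cos 8° = 2 cos(32.5°) cos(24.5°)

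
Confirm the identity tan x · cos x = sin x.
LHS = (sin x/cos x) · cos x = sin x = RHS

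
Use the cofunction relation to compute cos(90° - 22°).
cos(90° - 22°) = sin(22°) = 0.3746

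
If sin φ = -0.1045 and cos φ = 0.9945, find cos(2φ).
cos(2φ) = cos²φ - sin²φ = 0.9781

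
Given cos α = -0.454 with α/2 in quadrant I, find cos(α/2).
cos(α/2) = ±√((1 + cos α)/2); positive since α/2 ∈ QI, so cos(α/2) = 0.5225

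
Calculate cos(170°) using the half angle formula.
cos(170°) = -√((1 + cos 340°)/2) = -0.9848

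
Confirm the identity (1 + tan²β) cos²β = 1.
LHS = sec²β · cos²β = (1/cos²β) · cos²β = 1 = RHS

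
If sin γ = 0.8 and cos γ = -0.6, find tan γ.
tan γ = sin γ / cos γ = -1.333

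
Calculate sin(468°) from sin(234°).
sin(468°) = 2 sin 234° cos 234° = 0.9511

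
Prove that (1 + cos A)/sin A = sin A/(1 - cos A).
RHS = sin A(1 + cos A) / ((1 - cos A)(1 + cos A)) = sin A(1 + cos A) / (1 - cos²A) = sin A(1 + cos A) / sin²A = (1 + cos A)/sin A = LHS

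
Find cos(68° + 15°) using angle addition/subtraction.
cos(68° + 15°) = cos 68° cos 15° - sin 68° sin 15° = 0.1219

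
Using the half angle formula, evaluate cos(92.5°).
cos(92.5°) = -√((1 + cos 185°)/2) = -0.04362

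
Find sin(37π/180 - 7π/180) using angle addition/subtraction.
sin(37π/180 - 7π/180) = sin 37π/180 cos 7π/180 - cos 37π/180 sin 7π/180 = 1/2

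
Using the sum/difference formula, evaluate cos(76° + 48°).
cos(76° + 48°) = cos 76° cos 48° - sin 76° sin 48° = -0.5592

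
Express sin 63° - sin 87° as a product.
sin 63° - sin 87° = 2 cos(75°) sin(-12°)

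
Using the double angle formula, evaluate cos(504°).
cos(504°) = cos²252° - sin²252° = -0.809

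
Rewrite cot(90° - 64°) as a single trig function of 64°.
cot(90° - 64°) = tan(64°)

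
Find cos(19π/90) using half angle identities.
cos(19π/90) = √((1 + cos 19π/45)/2) = 0.788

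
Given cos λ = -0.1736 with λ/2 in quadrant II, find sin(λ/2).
sin(λ/2) = ±√((1 - cos λ)/2); positive since λ/2 ∈ QII, so sin(λ/2) = 0.766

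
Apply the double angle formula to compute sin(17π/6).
sin(17π/6) = 2 sin 17π/12 cos 17π/12 = 1/2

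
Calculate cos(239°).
cos(239°) = -0.515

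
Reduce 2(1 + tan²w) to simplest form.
2(1 + tan²w) = 2(sec²w) (using Pythagorean identity)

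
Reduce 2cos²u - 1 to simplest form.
2cos²u - 1 = cos(2u) (using Double angle)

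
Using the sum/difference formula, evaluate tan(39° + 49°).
tan(39° + 49°) = (tan 39° + tan 49°)/(1 - tan 39° tan 49°) = 28.64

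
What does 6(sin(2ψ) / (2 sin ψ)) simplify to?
6(sin(2ψ) / (2 sin ψ)) = 6(cos ψ) (using Double angle)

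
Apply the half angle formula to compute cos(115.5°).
cos(115.5°) = -√((1 + cos 231°)/2) = -0.4305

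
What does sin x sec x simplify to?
sin x sec x = tan x (using Reciprocal + quotient)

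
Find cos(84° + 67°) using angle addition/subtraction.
cos(84° + 67°) = cos 84° cos 67° - sin 84° sin 67° = -0.8746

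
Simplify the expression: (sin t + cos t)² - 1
(sin t + cos t)² - 1 = sin(2t) (using Pythagorean + double angle)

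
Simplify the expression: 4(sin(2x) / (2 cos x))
4(sin(2x) / (2 cos x)) = 4(sin x) (using Double angle)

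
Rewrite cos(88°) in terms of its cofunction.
cos(88°) = sin(90° - 88°) = sin(2°)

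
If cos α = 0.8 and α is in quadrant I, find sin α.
sin α = 0.6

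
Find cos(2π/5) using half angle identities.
cos(2π/5) = √((1 + cos 4π/5)/2) = 0.309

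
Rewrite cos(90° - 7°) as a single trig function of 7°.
cos(90° - 7°) = sin(7°)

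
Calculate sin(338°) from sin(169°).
sin(338°) = 2 sin 169° cos 169° = -0.3746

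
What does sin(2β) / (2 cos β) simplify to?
sin(2β) / (2 cos β) = sin β (using Double angle)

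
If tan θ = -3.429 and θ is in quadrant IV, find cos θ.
cos θ = 0.28 (using tan²θ + 1 = sec²θ)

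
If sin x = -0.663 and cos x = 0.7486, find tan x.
tan x = sin x / cos x = -0.8857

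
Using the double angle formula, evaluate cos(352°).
cos(352°) = cos²176° - sin²176° = 0.9903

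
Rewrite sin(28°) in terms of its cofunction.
sin(28°) = cos(90° - 28°) = cos(62°)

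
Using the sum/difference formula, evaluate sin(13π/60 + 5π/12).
sin(13π/60 + 5π/12) = sin 13π/60 cos 5π/12 + cos 13π/60 sin 5π/12 = 0.9135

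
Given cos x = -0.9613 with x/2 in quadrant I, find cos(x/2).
cos(x/2) = ±√((1 + cos x)/2); positive since x/2 ∈ QI, so cos(x/2) = 0.1391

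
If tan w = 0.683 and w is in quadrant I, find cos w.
cos w = 0.8258 (using tan²w + 1 = sec²w)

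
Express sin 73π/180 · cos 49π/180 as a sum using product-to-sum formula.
sin 73π/180 cos 49π/180 = (1/2)[sin(73π/180+49π/180) + sin(73π/180-49π/180)]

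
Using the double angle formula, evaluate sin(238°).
sin(238°) = 2 sin 119° cos 119° = -0.848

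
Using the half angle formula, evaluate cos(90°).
cos(90°) = √((1 + cos 180°)/2) = 0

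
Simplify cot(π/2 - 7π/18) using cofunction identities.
cot(π/2 - 7π/18) = tan(7π/18)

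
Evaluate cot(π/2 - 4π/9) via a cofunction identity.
cot(π/2 - 4π/9) = tan(4π/9) = 5.671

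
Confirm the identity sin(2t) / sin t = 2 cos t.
LHS = 2 sin t cos t / sin t = 2 cos t = RHS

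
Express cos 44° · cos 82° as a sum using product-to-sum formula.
cos 44° cos 82° = (1/2)[cos(44°-82°) + cos(44°+82°)]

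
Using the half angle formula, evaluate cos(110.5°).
cos(110.5°) = -√((1 + cos 221°)/2) = -0.3502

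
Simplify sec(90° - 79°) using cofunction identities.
sec(90° - 79°) = csc(79°)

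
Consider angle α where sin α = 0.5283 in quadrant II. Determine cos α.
cos α = ±√(1 - sin²α) = -0.8491 (negative in QII)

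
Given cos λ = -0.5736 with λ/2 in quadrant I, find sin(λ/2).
sin(λ/2) = ±√((1 - cos λ)/2); positive since λ/2 ∈ QI, so sin(λ/2) = 0.887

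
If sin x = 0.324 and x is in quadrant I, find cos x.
cos x = 0.9461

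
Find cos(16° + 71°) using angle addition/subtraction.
cos(16° + 71°) = cos 16° cos 71° - sin 16° sin 71° = 0.05234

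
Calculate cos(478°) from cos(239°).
cos(478°) = cos²239° - sin²239° = -0.4695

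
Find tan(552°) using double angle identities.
tan(552°) = 2 tan 276° / (1 - tan²276°) = 0.2126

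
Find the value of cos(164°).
cos(164°) = -0.9613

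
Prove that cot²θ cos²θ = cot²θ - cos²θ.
RHS = cos²θ/sin²θ - cos²θ = cos²θ(1/sin²θ - 1) = cos²θ · (1 - sin²θ)/sin²θ = cos²θ · cos²θ/sin²θ = cos²θ · cot²θ = LHS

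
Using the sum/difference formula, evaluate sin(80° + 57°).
sin(80° + 57°) = sin 80° cos 57° + cos 80° sin 57° = 0.682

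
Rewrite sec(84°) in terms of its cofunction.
sec(84°) = csc(90° - 84°) = csc(6°)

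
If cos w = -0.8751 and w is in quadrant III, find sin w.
sin w = -0.4839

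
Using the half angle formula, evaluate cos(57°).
cos(57°) = √((1 + cos 114°)/2) = 0.5446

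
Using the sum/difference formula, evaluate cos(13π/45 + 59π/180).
cos(13π/45 + 59π/180) = cos 13π/45 cos 59π/180 - sin 13π/45 sin 59π/180 = -0.3584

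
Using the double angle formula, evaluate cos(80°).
cos(80°) = cos²40° - sin²40° = 0.1736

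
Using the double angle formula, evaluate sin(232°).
sin(232°) = 2 sin 116° cos 116° = -0.788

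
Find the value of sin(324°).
sin(324°) = -0.5878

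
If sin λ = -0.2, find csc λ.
csc λ = 1/sin λ = -5.0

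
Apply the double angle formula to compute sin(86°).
sin(86°) = 2 sin 43° cos 43° = 0.9976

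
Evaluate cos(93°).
cos(93°) = -0.05234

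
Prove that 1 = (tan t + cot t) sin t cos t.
RHS = (sin t/cos t + cos t/sin t) sin t cos t = ((sin²t + cos²t)/(sin t cos t)) · sin t cos t = sin²t + cos²t = 1 = LHS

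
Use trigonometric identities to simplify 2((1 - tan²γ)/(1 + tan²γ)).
2((1 - tan²γ)/(1 + tan²γ)) = 2(cos(2γ)) (using Double angle)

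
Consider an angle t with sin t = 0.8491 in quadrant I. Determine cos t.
cos t = √(1 - sin²t) = 0.5282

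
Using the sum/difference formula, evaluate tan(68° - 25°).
tan(68° - 25°) = (tan 68° - tan 25°)/(1 + tan 68° tan 25°) = 0.9325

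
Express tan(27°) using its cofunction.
tan(27°) = cot(90° - 27°) = cot(63°)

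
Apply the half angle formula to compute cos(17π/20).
cos(17π/20) = -√((1 + cos 17π/10)/2) = -0.891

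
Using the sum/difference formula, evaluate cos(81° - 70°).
cos(81° - 70°) = cos 81° cos 70° + sin 81° sin 70° = 0.9816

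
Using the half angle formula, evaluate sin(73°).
sin(73°) = √((1 - cos 146°)/2) = 0.9563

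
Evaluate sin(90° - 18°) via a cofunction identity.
sin(90° - 18°) = cos(18°) = 0.9511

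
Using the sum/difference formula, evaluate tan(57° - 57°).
tan(57° - 57°) = (tan 57° - tan 57°)/(1 + tan 57° tan 57°) = 0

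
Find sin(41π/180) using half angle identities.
sin(41π/180) = √((1 - cos 41π/90)/2) = 0.6561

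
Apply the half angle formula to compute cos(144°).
cos(144°) = -√((1 + cos 288°)/2) = -0.809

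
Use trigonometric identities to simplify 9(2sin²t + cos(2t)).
9(2sin²t + cos(2t)) = 9 (using Double angle)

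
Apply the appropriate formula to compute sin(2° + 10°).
sin(2° + 10°) = sin 2° cos 10° + cos 2° sin 10° = 0.2079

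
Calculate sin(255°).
sin(255°) = -(√6+√2)/4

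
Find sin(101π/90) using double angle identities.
sin(101π/90) = 2 sin 101π/180 cos 101π/180 = -0.3746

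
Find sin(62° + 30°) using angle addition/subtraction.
sin(62° + 30°) = sin 62° cos 30° + cos 62° sin 30° = 0.9994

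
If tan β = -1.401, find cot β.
cot β = 1/tan β = -0.7138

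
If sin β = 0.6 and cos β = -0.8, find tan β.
tan β = sin β / cos β = -0.75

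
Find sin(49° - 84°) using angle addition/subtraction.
sin(49° - 84°) = sin 49° cos 84° - cos 49° sin 84° = -0.5736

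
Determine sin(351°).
sin(351°) = -0.1564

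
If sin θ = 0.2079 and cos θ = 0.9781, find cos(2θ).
cos(2θ) = cos²θ - sin²θ = 0.9135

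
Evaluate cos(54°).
cos(54°) = 0.5878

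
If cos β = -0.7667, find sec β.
sec β = 1/cos β = -1.304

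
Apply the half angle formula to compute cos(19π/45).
cos(19π/45) = √((1 + cos 38π/45)/2) = 0.2419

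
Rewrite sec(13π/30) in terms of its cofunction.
sec(13π/30) = csc(π/2 - 13π/30) = csc(π/15)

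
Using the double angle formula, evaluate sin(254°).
sin(254°) = 2 sin 127° cos 127° = -0.9613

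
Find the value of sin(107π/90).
sin(107π/90) = -0.5592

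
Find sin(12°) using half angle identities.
sin(12°) = √((1 - cos 24°)/2) = 0.2079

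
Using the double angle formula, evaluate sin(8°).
sin(8°) = 2 sin 4° cos 4° = 0.1392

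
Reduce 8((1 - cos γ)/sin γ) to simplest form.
8((1 - cos γ)/sin γ) = 8(tan(γ/2)) (using Half angle)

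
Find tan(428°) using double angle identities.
tan(428°) = 2 tan 214° / (1 - tan²214°) = 2.475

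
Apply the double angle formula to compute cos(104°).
cos(104°) = cos²52° - sin²52° = -0.2419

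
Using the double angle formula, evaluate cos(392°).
cos(392°) = cos²196° - sin²196° = 0.848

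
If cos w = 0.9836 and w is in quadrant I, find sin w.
sin w = 0.1804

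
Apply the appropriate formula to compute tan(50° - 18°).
tan(50° - 18°) = (tan 50° - tan 18°)/(1 + tan 50° tan 18°) = 0.6249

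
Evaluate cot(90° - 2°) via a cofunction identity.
cot(90° - 2°) = tan(2°) = 0.03492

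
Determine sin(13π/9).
sin(13π/9) = -0.9848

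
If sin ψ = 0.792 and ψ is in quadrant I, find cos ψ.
cos ψ = 0.6105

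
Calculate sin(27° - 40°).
sin(27° - 40°) = sin 27° cos 40° - cos 27° sin 40° = -0.225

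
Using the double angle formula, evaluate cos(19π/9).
cos(19π/9) = cos²19π/18 - sin²19π/18 = 0.9397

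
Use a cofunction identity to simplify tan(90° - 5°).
tan(90° - 5°) = cot(5°)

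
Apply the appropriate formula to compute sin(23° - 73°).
sin(23° - 73°) = sin 23° cos 73° - cos 23° sin 73° = -0.766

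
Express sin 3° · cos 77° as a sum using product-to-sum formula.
sin 3° cos 77° = (1/2)[sin(3°+77°) + sin(3°-77°)]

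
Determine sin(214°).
sin(214°) = -0.5592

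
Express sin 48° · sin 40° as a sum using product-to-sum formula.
sin 48° sin 40° = (1/2)[cos(48°-40°) - cos(48°+40°)]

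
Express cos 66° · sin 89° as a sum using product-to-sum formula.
cos 66° sin 89° = (1/2)[sin(66°+89°) - sin(66°-89°)]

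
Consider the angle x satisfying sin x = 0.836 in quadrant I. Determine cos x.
cos x = √(1 - sin²x) = 0.5487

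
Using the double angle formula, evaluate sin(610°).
sin(610°) = 2 sin 305° cos 305° = -0.9397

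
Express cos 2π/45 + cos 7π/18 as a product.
cos 2π/45 + cos 7π/18 = 2 cos(13π/60) cos(-31π/180)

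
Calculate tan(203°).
tan(203°) = 0.4245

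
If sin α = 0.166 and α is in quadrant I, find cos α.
cos α = 0.9861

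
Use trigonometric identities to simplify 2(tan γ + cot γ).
2(tan γ + cot γ) = 2(sec γ csc γ) (using Quotient identities)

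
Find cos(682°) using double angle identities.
cos(682°) = 1 - 2sin²341° = 0.788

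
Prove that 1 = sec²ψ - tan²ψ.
RHS = 1/cos²ψ - sin²ψ/cos²ψ = (1 - sin²ψ)/cos²ψ = cos²ψ/cos²ψ = 1 = LHS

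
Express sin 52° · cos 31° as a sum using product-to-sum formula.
sin 52° cos 31° = (1/2)[sin(52°+31°) + sin(52°-31°)]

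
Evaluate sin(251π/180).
sin(251π/180) = -0.9455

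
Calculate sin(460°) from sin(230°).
sin(460°) = 2 sin 230° cos 230° = 0.9848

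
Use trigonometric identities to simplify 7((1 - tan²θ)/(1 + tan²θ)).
7((1 - tan²θ)/(1 + tan²θ)) = 7(cos(2θ)) (using Double angle)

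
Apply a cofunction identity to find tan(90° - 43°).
tan(90° - 43°) = cot(43°) = 1.072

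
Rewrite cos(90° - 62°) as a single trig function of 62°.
cos(90° - 62°) = sin(62°)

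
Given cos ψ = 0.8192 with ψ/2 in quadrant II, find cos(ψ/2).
cos(ψ/2) = ±√((1 + cos ψ)/2); negative since ψ/2 ∈ QII, so cos(ψ/2) = -0.9537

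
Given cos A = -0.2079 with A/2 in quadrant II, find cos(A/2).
cos(A/2) = ±√((1 + cos A)/2); negative since A/2 ∈ QII, so cos(A/2) = -0.6293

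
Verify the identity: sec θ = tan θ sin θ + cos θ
RHS = sin²θ/cos θ + cos θ = (sin²θ + cos²θ)/cos θ = 1/cos θ = sec θ = LHS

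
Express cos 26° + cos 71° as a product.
cos 26° + cos 71° = 2 cos(48.5°) cos(-22.5°)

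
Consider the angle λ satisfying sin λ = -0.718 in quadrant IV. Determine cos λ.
cos λ = √(1 - sin²λ) = 0.696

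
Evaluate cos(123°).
cos(123°) = -0.5446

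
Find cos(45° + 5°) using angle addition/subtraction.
cos(45° + 5°) = cos 45° cos 5° - sin 45° sin 5° = 0.6428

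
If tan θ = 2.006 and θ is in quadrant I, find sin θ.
sin θ = 0.895 (using tan²θ + 1 = sec²θ)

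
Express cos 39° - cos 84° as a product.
cos 39° - cos 84° = -2 sin(61.5°) sin(-22.5°)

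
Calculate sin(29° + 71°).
sin(29° + 71°) = sin 29° cos 71° + cos 29° sin 71° = 0.9848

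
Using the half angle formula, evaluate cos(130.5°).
cos(130.5°) = -√((1 + cos 261°)/2) = -0.6494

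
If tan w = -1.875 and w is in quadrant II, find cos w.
cos w = -0.4706 (using tan²w + 1 = sec²w)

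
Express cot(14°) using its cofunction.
cot(14°) = tan(90° - 14°) = tan(76°)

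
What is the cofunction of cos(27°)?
cos(27°) = sin(90° - 27°) = sin(63°)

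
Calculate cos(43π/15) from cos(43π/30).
cos(43π/15) = cos²43π/30 - sin²43π/30 = -0.9135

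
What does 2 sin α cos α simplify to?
2 sin α cos α = sin(2α) (using Double angle)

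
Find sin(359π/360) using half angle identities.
sin(359π/360) = √((1 - cos 359π/180)/2) = 0.008727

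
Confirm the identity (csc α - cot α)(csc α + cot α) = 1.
LHS = csc²α - cot²α = (1 + cot²α) - cot²α = 1 = RHS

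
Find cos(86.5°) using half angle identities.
cos(86.5°) = √((1 + cos 173°)/2) = 0.06105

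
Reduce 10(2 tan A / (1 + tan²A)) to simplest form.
10(2 tan A / (1 + tan²A)) = 10(sin(2A)) (using Double angle)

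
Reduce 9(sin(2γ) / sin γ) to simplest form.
9(sin(2γ) / sin γ) = 9(2 cos γ) (using Double angle)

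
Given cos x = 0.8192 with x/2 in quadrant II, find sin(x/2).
sin(x/2) = ±√((1 - cos x)/2); positive since x/2 ∈ QII, so sin(x/2) = 0.3007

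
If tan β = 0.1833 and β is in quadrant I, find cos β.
cos β = 0.9836 (using tan²β + 1 = sec²β)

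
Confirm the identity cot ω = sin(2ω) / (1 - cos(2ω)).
RHS = 2 sin ω cos ω / (2sin²ω) = cos ω/sin ω = cot ω = LHS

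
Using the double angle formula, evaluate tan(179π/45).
tan(179π/45) = 2 tan 179π/90 / (1 - tan²179π/90) = -0.06993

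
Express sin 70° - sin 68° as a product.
sin 70° - sin 68° = 2 cos(69°) sin(1°)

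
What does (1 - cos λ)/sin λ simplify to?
(1 - cos λ)/sin λ = tan(λ/2) (using Half angle)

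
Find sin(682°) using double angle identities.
sin(682°) = 2 sin 341° cos 341° = -0.6157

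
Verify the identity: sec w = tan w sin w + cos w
RHS = sin²w/cos w + cos w = (sin²w + cos²w)/cos w = 1/cos w = sec w = LHS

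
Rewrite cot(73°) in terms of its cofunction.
cot(73°) = tan(90° - 73°) = tan(17°)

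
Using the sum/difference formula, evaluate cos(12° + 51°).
cos(12° + 51°) = cos 12° cos 51° - sin 12° sin 51° = 0.454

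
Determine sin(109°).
sin(109°) = 0.9455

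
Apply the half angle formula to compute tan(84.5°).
tan(84.5°) = sin 169° / (1 + cos 169°) = 10.39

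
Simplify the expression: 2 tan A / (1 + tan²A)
2 tan A / (1 + tan²A) = sin(2A) (using Double angle)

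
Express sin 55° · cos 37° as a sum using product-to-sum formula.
sin 55° cos 37° = (1/2)[sin(55°+37°) + sin(55°-37°)]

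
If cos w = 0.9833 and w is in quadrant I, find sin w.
sin w = 0.182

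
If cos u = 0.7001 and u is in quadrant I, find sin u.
sin u = 0.714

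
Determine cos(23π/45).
cos(23π/45) = -0.0349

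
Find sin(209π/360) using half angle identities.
sin(209π/360) = √((1 - cos 209π/180)/2) = 0.9681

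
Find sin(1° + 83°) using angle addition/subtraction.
sin(1° + 83°) = sin 1° cos 83° + cos 1° sin 83° = 0.9945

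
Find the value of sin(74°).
sin(74°) = 0.9613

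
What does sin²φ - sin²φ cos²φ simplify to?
sin²φ - sin²φ cos²φ = sin⁴φ (using Factoring)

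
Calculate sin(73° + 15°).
sin(73° + 15°) = sin 73° cos 15° + cos 73° sin 15° = 0.9994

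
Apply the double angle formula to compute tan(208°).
tan(208°) = 2 tan 104° / (1 - tan²104°) = 0.5317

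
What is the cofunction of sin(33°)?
sin(33°) = cos(90° - 33°) = cos(57°)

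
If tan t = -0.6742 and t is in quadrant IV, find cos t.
cos t = 0.8292 (using tan²t + 1 = sec²t)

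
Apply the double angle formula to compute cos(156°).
cos(156°) = cos²78° - sin²78° = -0.9135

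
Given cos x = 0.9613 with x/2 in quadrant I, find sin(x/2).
sin(x/2) = ±√((1 - cos x)/2); positive since x/2 ∈ QI, so sin(x/2) = 0.1391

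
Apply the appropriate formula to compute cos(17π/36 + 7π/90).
cos(17π/36 + 7π/90) = cos 17π/36 cos 7π/90 - sin 17π/36 sin 7π/90 = -0.1564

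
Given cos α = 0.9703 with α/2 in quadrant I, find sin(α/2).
sin(α/2) = ±√((1 - cos α)/2); positive since α/2 ∈ QI, so sin(α/2) = 0.1219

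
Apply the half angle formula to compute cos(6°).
cos(6°) = √((1 + cos 12°)/2) = 0.9945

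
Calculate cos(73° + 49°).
cos(73° + 49°) = cos 73° cos 49° - sin 73° sin 49° = -0.5299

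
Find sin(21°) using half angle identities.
sin(21°) = √((1 - cos 42°)/2) = 0.3584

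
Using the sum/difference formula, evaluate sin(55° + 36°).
sin(55° + 36°) = sin 55° cos 36° + cos 55° sin 36° = 0.9998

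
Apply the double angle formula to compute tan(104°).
tan(104°) = 2 tan 52° / (1 - tan²52°) = -4.011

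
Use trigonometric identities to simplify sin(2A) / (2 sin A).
sin(2A) / (2 sin A) = cos A (using Double angle)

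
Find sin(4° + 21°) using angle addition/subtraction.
sin(4° + 21°) = sin 4° cos 21° + cos 4° sin 21° = 0.4226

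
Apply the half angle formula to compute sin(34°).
sin(34°) = √((1 - cos 68°)/2) = 0.5592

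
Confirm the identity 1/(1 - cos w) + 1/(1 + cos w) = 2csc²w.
LHS = [(1 + cos w) + (1 - cos w)] / [(1 - cos w)(1 + cos w)] = 2/(1 - cos²w) = 2/sin²w = 2csc²w = RHS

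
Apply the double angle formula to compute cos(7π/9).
cos(7π/9) = cos²7π/18 - sin²7π/18 = -0.766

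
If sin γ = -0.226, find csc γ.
csc γ = 1/sin γ = -4.425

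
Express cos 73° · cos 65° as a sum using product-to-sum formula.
cos 73° cos 65° = (1/2)[cos(73°-65°) + cos(73°+65°)]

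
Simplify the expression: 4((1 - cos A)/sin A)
4((1 - cos A)/sin A) = 4(tan(A/2)) (using Half angle)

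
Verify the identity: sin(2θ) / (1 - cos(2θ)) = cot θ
LHS = 2 sin θ cos θ / (2sin²θ) = cos θ/sin θ = cot θ = RHS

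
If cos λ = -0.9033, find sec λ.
sec λ = 1/cos λ = -1.107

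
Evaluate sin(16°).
sin(16°) = 0.2756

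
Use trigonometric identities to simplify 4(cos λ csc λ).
4(cos λ csc λ) = 4(cot λ) (using Reciprocal + quotient)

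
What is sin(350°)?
sin(350°) = -0.1736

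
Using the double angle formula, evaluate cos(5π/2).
cos(5π/2) = 2cos²5π/4 - 1 = 0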